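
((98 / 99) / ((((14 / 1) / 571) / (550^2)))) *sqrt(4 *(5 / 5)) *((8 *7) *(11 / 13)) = 135418360000 / 117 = 1157421880.34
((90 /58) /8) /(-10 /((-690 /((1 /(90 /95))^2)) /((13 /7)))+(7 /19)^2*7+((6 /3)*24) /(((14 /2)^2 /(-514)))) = -4448871945 /11526234106442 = -0.00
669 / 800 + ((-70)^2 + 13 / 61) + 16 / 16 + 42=241269609 / 48800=4944.05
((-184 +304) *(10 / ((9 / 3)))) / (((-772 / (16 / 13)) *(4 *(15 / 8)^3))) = -0.02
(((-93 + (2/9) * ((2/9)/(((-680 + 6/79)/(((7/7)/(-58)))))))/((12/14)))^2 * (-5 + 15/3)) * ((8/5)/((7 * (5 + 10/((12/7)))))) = 0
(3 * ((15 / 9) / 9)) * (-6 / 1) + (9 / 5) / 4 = -2.88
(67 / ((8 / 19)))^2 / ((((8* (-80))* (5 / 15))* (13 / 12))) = -14584761 / 133120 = -109.56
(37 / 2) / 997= 37 / 1994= 0.02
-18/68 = -9/34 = -0.26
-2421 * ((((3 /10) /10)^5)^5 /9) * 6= -0.00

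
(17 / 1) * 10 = 170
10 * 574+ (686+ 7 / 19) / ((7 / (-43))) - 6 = 28837 / 19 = 1517.74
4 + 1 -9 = -4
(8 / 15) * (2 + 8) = 16 / 3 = 5.33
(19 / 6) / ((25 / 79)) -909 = -134849 / 150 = -898.99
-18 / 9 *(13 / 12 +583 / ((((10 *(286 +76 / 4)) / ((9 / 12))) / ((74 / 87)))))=-319819 / 132675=-2.41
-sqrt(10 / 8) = -sqrt(5) / 2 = -1.12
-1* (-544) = 544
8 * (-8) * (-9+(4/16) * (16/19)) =10688/19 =562.53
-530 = -530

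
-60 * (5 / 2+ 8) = -630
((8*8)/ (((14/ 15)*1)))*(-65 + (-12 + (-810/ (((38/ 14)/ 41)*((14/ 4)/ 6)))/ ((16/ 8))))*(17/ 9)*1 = -545966560/ 399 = -1368337.24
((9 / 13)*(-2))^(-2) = 169 / 324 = 0.52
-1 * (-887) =887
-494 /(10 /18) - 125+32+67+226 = -3446 /5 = -689.20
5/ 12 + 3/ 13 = 101/ 156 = 0.65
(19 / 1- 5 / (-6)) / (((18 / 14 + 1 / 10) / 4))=16660 / 291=57.25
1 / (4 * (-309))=-1 / 1236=-0.00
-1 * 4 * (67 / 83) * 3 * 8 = -6432 / 83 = -77.49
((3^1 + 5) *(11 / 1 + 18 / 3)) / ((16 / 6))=51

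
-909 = -909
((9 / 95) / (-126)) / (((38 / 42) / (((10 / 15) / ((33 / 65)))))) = -13 / 11913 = -0.00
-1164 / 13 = -89.54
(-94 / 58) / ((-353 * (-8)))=-47 / 81896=-0.00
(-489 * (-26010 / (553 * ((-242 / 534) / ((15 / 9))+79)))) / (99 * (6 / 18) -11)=943317675 / 71037274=13.28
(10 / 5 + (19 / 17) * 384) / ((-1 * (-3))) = 7330 / 51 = 143.73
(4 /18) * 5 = 10 /9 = 1.11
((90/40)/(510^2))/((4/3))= 3/462400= 0.00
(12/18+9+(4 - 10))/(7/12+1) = 44/19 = 2.32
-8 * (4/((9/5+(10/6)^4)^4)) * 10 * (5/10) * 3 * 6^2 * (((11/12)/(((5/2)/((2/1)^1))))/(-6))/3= 1183784827500/13788812262241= 0.09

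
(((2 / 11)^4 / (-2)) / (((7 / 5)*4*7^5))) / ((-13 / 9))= 0.00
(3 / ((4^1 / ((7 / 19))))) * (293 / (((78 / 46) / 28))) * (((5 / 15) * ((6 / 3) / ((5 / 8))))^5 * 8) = 2770010636288 / 187565625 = 14768.22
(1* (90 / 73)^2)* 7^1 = 56700 / 5329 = 10.64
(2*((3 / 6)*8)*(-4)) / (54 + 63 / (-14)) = -64 / 99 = -0.65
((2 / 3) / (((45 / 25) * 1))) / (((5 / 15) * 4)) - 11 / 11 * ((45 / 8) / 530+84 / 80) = -29873 / 38160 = -0.78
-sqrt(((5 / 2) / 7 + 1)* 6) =-sqrt(399) / 7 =-2.85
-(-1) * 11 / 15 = 11 / 15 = 0.73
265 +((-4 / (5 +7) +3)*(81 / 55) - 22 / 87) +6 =1314317 / 4785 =274.67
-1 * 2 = -2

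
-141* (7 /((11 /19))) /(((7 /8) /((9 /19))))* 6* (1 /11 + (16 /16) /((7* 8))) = -510138 /847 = -602.29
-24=-24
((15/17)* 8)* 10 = 1200/17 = 70.59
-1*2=-2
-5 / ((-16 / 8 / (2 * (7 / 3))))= 35 / 3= 11.67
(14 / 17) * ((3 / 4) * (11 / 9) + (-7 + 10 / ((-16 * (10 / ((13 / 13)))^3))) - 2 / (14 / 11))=-257221 / 40800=-6.30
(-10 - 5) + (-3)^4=66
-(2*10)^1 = -20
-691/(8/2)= -172.75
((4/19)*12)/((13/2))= 96/247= 0.39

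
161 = 161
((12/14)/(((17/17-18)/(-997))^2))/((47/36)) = 214705944/95081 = 2258.14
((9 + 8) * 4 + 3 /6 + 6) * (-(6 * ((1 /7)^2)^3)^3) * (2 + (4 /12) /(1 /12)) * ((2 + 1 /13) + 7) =-11393136 /21169376772835837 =-0.00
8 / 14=4 / 7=0.57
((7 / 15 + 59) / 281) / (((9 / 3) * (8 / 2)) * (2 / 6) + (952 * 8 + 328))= 223 / 8375205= 0.00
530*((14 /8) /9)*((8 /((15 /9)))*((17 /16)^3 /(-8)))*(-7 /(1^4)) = 12759061 /24576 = 519.17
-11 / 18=-0.61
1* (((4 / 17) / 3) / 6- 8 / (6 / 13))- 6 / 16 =-21659 / 1224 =-17.70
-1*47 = -47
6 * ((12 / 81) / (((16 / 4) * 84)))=1 / 378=0.00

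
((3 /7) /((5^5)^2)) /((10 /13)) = 39 /683593750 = 0.00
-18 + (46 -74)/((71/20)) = -1838/71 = -25.89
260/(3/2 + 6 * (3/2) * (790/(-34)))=-680/543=-1.25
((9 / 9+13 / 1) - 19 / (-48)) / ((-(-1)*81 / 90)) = 3455 / 216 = 16.00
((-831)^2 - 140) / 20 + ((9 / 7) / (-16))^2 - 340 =34181.06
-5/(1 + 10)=-5/11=-0.45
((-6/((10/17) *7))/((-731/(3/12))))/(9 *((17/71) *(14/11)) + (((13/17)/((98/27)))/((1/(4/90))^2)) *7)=597465/3291676832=0.00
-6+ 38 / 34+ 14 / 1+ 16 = 427 / 17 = 25.12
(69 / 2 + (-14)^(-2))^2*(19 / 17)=869025211 / 653072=1330.67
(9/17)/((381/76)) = 228/2159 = 0.11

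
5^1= 5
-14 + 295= 281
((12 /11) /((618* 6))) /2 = 0.00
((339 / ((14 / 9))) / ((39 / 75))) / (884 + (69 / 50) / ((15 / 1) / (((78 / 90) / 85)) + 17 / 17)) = 5213396250 / 10996706461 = 0.47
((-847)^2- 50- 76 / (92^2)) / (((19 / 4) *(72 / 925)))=1404086753125 / 723672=1940225.34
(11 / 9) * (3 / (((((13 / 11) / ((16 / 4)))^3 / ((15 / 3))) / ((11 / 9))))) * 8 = 412290560 / 59319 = 6950.40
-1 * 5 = -5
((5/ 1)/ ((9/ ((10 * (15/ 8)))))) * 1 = 125/ 12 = 10.42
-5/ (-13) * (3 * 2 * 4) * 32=295.38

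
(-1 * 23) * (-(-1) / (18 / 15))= -115 / 6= -19.17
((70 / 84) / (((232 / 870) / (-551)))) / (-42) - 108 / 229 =40.53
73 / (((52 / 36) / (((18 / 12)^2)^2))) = 53217 / 208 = 255.85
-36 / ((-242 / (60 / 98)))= 0.09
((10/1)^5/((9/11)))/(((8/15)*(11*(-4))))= -15625/3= -5208.33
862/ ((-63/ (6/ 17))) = -1724/ 357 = -4.83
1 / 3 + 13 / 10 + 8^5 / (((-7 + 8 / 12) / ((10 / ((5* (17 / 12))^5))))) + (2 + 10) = 1085679422239 / 101164811250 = 10.73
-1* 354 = -354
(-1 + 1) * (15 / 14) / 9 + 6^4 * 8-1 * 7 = 10361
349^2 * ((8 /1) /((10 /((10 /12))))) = 243602 /3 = 81200.67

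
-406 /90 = -203 /45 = -4.51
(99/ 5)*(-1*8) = -792/ 5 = -158.40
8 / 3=2.67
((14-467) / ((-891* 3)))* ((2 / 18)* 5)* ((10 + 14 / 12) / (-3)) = -50585 / 144342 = -0.35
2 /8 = 1 /4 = 0.25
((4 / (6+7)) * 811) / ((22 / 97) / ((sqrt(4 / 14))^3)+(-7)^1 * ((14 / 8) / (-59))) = -7203379856 / 300640795+96391619104 * sqrt(14) / 2104485565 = 147.42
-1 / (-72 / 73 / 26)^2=-900601 / 1296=-694.91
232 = 232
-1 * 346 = -346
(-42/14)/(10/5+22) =-1/8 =-0.12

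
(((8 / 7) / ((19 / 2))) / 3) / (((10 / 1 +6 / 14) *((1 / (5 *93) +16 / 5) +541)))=1240 / 175492949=0.00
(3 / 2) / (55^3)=3 / 332750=0.00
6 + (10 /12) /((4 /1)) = 149 /24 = 6.21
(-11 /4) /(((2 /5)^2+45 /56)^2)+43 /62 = -255928557 /112827662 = -2.27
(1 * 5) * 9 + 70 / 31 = 1465 / 31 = 47.26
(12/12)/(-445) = -0.00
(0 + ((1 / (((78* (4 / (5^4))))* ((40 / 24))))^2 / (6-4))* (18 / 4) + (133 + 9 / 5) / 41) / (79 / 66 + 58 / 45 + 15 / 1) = 5740818039 / 15353333632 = 0.37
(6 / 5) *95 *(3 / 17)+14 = 580 / 17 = 34.12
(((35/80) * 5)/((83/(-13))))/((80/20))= -455/5312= -0.09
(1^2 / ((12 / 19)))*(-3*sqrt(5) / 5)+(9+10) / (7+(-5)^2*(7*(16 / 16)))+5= 929 / 182 - 19*sqrt(5) / 20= 2.98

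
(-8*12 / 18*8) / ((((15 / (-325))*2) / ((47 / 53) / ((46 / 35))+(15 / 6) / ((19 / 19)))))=1788800 / 1219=1467.43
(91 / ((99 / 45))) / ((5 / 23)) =2093 / 11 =190.27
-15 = -15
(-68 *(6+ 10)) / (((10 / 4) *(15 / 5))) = -2176 / 15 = -145.07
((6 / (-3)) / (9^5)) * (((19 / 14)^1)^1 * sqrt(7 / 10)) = -19 * sqrt(70) / 4133430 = -0.00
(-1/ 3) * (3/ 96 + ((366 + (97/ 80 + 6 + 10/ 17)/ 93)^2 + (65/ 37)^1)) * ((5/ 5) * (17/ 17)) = -79325431079789677/ 1775688134400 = -44673.06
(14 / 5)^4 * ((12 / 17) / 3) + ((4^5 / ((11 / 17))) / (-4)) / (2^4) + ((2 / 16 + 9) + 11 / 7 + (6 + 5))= 74820149 / 6545000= 11.43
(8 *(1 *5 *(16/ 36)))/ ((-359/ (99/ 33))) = -160/ 1077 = -0.15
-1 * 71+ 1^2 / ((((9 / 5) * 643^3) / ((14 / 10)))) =-169876684766 / 2392629363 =-71.00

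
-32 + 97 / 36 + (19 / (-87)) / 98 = -1499269 / 51156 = -29.31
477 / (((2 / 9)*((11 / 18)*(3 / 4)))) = 51516 / 11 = 4683.27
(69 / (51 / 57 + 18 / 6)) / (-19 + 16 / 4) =-437 / 370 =-1.18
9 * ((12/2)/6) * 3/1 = 27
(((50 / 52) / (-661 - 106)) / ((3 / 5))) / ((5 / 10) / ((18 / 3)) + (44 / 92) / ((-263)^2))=-397721750 / 15864050449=-0.03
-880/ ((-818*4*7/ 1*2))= 55/ 2863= 0.02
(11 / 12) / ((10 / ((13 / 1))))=143 / 120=1.19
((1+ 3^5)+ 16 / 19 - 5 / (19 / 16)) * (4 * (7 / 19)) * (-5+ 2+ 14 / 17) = -4736592 / 6137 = -771.81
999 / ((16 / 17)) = 16983 / 16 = 1061.44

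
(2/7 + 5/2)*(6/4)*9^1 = 1053/28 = 37.61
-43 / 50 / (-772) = 43 / 38600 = 0.00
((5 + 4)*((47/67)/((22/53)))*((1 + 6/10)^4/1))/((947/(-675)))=-1239681024/17448475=-71.05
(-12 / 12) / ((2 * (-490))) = 1 / 980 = 0.00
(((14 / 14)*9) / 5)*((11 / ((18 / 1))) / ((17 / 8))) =44 / 85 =0.52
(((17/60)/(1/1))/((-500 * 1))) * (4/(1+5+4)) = -17/75000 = -0.00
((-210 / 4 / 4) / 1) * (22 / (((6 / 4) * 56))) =-55 / 16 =-3.44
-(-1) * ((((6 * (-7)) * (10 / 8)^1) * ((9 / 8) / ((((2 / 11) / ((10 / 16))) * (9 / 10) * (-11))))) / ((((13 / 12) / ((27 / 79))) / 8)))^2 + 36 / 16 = 2681.22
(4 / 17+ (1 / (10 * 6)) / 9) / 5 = 2177 / 45900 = 0.05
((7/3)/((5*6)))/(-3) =-7/270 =-0.03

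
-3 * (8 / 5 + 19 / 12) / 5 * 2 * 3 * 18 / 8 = -5157 / 200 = -25.78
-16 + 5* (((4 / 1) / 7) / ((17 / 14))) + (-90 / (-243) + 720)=324386 / 459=706.72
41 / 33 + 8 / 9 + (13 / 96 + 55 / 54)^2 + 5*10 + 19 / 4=478012499 / 8211456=58.21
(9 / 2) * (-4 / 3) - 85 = -91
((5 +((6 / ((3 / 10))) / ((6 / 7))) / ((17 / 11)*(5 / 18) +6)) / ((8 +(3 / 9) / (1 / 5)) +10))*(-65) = -2142075 / 75107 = -28.52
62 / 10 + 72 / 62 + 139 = 22686 / 155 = 146.36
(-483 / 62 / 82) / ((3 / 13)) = -2093 / 5084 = -0.41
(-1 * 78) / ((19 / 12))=-936 / 19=-49.26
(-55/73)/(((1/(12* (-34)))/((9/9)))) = 22440/73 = 307.40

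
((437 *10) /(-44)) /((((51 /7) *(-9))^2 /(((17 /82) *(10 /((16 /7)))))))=-3747275 /178855776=-0.02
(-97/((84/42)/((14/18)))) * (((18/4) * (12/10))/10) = -2037/100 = -20.37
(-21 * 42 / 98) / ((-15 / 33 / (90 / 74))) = 891 / 37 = 24.08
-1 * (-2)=2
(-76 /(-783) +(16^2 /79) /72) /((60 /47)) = 103259 /927855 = 0.11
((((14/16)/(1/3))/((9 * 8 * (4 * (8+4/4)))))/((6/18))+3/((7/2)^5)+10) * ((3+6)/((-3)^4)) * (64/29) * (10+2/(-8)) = 23.93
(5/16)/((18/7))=35/288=0.12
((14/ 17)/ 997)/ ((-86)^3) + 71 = 382708216605/ 5390256572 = 71.00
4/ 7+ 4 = 4.57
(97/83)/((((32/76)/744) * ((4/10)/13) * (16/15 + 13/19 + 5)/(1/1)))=244243575/24568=9941.53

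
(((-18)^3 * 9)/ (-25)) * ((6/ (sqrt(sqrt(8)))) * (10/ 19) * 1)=314928 * 2^(1/ 4)/ 95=3942.26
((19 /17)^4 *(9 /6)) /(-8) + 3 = 3618045 /1336336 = 2.71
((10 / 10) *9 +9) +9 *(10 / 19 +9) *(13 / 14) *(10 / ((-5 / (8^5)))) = -5217485.28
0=0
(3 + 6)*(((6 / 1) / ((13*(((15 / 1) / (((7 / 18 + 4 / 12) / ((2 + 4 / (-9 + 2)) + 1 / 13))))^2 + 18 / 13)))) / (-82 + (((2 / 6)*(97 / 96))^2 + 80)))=-26787511296 / 11911510555337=-0.00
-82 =-82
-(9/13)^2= -81/169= -0.48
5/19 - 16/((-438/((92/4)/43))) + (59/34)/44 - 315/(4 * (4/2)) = -39.05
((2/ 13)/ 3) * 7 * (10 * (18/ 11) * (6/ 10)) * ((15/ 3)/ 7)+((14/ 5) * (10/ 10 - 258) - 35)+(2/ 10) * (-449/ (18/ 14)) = -1057820/ 1287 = -821.93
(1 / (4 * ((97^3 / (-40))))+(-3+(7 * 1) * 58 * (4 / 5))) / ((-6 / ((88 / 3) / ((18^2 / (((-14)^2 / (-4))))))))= 237.93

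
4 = 4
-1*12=-12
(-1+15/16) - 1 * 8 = -8.06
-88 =-88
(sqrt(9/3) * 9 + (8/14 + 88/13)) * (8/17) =5344/1547 + 72 * sqrt(3)/17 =10.79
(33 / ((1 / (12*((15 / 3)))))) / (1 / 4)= 7920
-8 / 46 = -4 / 23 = -0.17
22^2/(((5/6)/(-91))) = -264264/5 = -52852.80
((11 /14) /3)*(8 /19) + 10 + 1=11.11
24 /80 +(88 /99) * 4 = 347 /90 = 3.86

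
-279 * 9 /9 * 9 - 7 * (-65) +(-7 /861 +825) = -151414 /123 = -1231.01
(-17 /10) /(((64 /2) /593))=-10081 /320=-31.50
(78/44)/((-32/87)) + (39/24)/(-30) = -51467/10560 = -4.87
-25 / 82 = -0.30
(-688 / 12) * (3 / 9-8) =3956 / 9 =439.56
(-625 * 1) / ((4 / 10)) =-3125 / 2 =-1562.50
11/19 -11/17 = -22/323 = -0.07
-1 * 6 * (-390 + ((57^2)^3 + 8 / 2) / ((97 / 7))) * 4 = -5761802230584 / 97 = -59400022995.71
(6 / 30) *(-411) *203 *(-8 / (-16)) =-83433 / 10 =-8343.30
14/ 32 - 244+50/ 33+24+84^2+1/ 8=3610505/ 528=6838.08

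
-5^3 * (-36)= 4500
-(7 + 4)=-11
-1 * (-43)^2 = -1849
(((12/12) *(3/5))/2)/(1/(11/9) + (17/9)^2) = 2673/39080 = 0.07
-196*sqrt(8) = -392*sqrt(2) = -554.37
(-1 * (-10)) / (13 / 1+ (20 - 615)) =-5 / 291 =-0.02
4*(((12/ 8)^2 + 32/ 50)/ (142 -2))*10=289/ 350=0.83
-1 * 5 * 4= -20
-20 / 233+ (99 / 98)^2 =2091553 / 2237732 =0.93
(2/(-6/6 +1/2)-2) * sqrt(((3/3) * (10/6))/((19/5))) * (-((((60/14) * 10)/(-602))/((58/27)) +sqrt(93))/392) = -10125 * sqrt(57)/227547572 +15 * sqrt(589)/3724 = 0.10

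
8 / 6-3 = -5 / 3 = -1.67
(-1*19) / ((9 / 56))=-1064 / 9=-118.22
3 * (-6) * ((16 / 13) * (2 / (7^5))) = -576 / 218491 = -0.00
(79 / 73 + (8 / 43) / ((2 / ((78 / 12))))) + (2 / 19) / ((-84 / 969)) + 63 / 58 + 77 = 50058980 / 637217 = 78.56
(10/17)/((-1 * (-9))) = 10/153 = 0.07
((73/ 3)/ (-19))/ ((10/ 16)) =-584/ 285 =-2.05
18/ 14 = 9/ 7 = 1.29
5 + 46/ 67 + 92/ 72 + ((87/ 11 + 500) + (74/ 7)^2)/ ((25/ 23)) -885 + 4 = -4939358063/ 16250850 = -303.94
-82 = -82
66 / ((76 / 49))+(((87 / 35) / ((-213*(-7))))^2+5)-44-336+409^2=1919619359003083 / 11498268950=166948.55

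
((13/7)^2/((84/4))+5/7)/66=452/33957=0.01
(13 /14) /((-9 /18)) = -13 /7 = -1.86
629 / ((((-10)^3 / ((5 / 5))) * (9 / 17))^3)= -0.00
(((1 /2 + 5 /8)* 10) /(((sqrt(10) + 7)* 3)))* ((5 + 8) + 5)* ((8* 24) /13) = 30240 /169-4320* sqrt(10) /169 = 98.10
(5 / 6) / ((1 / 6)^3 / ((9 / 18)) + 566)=90 / 61129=0.00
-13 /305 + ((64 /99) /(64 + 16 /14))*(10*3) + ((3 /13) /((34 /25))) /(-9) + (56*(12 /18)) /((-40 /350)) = -82775448101 /253577610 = -326.43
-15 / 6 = -5 / 2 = -2.50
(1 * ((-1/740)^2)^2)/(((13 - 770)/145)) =-29/45399676064000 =-0.00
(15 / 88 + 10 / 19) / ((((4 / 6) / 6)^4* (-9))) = -849285 / 1672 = -507.95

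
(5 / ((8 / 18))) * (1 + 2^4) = 765 / 4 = 191.25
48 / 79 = 0.61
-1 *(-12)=12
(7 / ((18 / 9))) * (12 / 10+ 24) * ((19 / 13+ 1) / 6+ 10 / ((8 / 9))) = 1028.43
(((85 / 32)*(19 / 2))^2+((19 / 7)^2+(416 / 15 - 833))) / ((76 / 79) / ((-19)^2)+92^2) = -728102679901 / 38247563182080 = -0.02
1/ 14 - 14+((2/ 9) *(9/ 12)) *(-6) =-209/ 14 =-14.93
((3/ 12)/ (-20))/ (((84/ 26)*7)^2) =-169/ 6914880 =-0.00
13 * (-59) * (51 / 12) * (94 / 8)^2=-28803151 / 64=-450049.23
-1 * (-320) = 320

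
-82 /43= -1.91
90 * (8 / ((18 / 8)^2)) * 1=1280 / 9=142.22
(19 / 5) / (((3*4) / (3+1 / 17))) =247 / 255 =0.97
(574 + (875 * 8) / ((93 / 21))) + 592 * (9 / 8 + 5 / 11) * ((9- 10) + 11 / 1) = 11505.55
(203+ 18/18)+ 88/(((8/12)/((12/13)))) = 4236/13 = 325.85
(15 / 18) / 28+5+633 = 107189 / 168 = 638.03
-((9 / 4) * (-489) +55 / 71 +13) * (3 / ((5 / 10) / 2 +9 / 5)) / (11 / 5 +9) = 23141925 / 163016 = 141.96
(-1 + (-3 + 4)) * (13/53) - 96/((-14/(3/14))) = 72/49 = 1.47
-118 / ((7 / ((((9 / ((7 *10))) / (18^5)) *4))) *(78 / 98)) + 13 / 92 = 33262913 / 235408680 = 0.14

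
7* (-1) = -7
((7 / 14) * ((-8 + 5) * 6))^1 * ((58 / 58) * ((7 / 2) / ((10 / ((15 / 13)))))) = -189 / 52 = -3.63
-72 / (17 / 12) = -864 / 17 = -50.82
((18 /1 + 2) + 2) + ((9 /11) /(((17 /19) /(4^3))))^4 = 11731099.70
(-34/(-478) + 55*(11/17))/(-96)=-36221/97512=-0.37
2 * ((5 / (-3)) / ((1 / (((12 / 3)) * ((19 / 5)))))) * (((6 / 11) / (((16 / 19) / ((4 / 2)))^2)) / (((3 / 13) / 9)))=-6079.57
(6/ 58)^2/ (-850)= -9/ 714850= -0.00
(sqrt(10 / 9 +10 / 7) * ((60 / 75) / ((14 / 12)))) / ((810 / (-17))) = -272 * sqrt(70) / 99225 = -0.02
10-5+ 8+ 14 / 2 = 20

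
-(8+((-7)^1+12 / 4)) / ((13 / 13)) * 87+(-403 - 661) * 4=-4604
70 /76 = 35 /38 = 0.92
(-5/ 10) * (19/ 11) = -19/ 22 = -0.86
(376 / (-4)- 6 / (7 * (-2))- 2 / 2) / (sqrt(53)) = -662 * sqrt(53) / 371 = -12.99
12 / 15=4 / 5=0.80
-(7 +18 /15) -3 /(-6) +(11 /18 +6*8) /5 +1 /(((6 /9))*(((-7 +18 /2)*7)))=2683 /1260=2.13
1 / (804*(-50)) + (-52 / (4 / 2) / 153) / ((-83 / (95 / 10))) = 3305567 / 170166600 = 0.02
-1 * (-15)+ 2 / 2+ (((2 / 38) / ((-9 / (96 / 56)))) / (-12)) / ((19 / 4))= 363892 / 22743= 16.00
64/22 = 2.91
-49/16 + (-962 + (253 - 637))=-21585/16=-1349.06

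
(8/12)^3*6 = 16/9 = 1.78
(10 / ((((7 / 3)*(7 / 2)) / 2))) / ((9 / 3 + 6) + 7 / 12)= 288 / 1127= 0.26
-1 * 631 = -631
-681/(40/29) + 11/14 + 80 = -412.94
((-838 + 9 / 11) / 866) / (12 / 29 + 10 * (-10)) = 267061 / 27511088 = 0.01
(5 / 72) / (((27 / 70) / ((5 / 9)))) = 875 / 8748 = 0.10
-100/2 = -50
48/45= 16/15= 1.07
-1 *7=-7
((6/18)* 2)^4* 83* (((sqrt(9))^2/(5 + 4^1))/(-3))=-1328/243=-5.47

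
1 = 1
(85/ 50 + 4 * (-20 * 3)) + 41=-1973/ 10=-197.30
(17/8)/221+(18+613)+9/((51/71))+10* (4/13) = 1143217/1768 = 646.62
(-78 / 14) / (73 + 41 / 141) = -0.08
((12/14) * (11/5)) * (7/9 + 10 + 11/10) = 11759/525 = 22.40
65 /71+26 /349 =24531 /24779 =0.99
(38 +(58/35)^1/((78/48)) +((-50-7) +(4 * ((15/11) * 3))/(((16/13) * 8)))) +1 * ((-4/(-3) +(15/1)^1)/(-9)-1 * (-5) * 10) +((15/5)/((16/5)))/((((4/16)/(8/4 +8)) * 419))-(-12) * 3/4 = 74208487679/1811890080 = 40.96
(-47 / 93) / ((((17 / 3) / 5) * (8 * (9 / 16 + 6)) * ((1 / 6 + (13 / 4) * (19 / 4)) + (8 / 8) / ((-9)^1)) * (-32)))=141 / 8230159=0.00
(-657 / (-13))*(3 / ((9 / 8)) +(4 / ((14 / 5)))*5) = 45114 / 91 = 495.76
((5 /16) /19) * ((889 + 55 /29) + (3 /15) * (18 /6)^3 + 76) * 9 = 1268847 /8816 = 143.93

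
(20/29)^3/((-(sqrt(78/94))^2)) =-376000/951171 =-0.40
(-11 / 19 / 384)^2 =121 / 53231616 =0.00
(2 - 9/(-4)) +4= 33/4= 8.25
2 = 2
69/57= 23/19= 1.21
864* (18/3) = 5184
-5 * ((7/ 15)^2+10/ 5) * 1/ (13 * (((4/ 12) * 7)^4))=-0.03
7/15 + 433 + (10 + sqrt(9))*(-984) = -185378/15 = -12358.53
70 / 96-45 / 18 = -85 / 48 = -1.77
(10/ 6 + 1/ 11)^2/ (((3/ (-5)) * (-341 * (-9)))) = -16820/ 10026423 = -0.00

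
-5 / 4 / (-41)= 5 / 164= 0.03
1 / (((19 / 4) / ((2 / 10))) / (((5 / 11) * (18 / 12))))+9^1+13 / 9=19700 / 1881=10.47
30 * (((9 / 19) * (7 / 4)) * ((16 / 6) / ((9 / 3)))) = 420 / 19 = 22.11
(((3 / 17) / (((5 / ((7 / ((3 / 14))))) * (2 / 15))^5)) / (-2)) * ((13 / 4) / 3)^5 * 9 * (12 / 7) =-14983011803851 / 26112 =-573797939.79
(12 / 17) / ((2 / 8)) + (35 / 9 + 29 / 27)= 3574 / 459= 7.79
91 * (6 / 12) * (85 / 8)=7735 / 16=483.44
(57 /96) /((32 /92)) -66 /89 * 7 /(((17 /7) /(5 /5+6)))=-5134147 /387328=-13.26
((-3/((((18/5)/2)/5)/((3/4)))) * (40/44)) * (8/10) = -50/11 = -4.55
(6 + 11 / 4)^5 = 52521875 / 1024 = 51290.89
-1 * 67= -67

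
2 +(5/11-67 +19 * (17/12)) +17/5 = -22591/660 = -34.23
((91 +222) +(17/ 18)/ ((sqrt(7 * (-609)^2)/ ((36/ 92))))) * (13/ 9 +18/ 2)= 799 * sqrt(7)/ 882441 +29422/ 9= 3269.11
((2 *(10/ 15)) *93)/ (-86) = -1.44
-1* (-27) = 27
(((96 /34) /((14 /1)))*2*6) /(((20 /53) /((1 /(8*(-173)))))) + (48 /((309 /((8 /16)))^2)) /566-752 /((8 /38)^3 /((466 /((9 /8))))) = -92853553111407404081 /2781419296005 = -33383515.12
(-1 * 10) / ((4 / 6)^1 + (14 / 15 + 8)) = -25 / 24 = -1.04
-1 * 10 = -10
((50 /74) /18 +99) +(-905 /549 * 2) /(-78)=99.08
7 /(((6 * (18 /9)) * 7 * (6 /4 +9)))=1 /126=0.01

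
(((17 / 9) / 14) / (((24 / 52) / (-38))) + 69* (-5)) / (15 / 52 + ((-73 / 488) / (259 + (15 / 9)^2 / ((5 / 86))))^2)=-1588400122374111904 / 1286666184373353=-1234.51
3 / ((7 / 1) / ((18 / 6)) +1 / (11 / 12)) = 0.88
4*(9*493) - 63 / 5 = 88677 / 5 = 17735.40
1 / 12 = 0.08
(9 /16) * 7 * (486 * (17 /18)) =28917 /16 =1807.31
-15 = -15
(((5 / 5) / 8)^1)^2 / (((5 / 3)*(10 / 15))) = 9 / 640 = 0.01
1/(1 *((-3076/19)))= -19/3076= -0.01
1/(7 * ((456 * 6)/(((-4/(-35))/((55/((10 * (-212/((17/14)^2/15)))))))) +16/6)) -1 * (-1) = 518593/519865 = 1.00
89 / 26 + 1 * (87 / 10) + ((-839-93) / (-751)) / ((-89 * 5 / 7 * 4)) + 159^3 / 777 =5834847848366 / 1125234565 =5185.45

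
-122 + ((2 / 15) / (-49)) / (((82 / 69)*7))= -8578453 / 70315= -122.00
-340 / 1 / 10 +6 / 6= -33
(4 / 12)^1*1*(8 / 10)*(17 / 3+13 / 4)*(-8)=-856 / 45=-19.02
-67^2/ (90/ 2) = -4489/ 45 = -99.76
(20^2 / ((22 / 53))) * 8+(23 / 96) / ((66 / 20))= 12211315 / 1584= 7709.16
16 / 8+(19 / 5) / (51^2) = 26029 / 13005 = 2.00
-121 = -121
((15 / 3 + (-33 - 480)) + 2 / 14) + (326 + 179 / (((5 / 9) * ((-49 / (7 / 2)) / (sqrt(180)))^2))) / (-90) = -2270123 / 4410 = -514.77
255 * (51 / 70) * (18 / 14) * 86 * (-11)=-11072457 / 49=-225968.51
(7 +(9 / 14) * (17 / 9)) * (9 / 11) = 1035 / 154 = 6.72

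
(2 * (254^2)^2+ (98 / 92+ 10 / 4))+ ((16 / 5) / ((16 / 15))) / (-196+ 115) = 5169594308143 / 621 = 8324628515.53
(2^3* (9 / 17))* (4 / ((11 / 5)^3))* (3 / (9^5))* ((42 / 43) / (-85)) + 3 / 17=2127854507 / 12057905673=0.18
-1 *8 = -8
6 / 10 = 3 / 5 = 0.60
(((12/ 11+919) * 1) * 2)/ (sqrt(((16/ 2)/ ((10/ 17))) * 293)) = 10121 * sqrt(24905)/ 54791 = 29.15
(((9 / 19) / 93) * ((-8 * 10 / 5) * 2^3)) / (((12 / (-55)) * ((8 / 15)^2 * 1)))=12375 / 1178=10.51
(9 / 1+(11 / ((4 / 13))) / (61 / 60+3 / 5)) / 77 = 3018 / 7469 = 0.40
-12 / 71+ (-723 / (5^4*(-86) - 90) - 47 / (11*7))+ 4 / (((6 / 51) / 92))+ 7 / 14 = 920627491881 / 294343280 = 3127.73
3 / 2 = 1.50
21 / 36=7 / 12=0.58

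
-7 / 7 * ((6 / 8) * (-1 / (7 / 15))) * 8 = 90 / 7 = 12.86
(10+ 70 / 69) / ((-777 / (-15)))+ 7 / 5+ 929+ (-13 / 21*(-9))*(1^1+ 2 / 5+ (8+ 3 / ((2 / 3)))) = 180149597 / 178710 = 1008.06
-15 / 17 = -0.88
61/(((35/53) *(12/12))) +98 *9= 34103/35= 974.37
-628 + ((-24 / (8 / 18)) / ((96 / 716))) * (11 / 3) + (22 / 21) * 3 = -58845 / 28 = -2101.61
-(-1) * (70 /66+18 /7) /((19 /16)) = 13424 /4389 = 3.06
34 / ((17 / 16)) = 32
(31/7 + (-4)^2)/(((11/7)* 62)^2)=91/42284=0.00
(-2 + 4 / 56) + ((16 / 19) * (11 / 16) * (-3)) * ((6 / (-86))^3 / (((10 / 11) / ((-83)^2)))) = 134349084 / 52872155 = 2.54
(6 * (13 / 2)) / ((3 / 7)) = 91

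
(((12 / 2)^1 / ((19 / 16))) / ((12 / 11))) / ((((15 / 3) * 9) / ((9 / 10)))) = 44 / 475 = 0.09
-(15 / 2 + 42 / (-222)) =-541 / 74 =-7.31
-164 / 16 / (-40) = 41 / 160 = 0.26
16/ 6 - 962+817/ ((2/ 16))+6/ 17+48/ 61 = 17352556/ 3111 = 5577.81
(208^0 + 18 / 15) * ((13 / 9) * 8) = 1144 / 45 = 25.42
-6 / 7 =-0.86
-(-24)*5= 120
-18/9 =-2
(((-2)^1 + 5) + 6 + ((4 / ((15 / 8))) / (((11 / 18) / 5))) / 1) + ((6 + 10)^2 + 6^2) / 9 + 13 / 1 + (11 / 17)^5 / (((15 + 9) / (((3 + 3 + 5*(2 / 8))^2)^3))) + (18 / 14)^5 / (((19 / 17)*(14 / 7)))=1117572322398377315759 / 1470867450846216192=759.80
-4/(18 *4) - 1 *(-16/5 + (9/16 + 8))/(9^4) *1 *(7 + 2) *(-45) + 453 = 195815/432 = 453.28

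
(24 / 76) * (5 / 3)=10 / 19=0.53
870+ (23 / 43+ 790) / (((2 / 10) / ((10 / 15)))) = 150720 / 43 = 3505.12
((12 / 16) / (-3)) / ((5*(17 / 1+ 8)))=-1 / 500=-0.00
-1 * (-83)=83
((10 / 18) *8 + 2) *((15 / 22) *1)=145 / 33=4.39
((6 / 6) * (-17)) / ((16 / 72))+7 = -139 / 2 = -69.50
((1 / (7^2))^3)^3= 1 / 1628413597910449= 0.00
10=10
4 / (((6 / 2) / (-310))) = -1240 / 3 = -413.33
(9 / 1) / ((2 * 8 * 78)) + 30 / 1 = 12483 / 416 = 30.01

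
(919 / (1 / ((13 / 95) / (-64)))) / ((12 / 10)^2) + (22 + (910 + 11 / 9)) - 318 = 8957411 / 14592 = 613.86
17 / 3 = 5.67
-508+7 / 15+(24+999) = 7732 / 15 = 515.47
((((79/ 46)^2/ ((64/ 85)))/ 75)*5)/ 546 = 106097/ 221824512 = 0.00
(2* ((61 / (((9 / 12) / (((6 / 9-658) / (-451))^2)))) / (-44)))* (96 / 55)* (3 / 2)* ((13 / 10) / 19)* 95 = -133.65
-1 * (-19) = 19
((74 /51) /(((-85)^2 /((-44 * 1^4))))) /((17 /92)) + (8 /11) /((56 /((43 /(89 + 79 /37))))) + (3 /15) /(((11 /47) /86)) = 73.45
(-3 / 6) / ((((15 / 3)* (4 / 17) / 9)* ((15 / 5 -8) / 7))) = 1071 / 200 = 5.36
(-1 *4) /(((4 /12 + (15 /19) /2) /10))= -4560 /83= -54.94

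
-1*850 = -850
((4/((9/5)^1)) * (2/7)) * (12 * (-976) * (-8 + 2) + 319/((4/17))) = 2865110/63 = 45477.94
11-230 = -219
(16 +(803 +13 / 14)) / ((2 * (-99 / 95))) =-1090505 / 2772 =-393.40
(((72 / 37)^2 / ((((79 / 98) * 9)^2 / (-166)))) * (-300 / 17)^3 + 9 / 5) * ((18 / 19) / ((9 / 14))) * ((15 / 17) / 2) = 578542387370160906 / 13558352386171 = 42670.55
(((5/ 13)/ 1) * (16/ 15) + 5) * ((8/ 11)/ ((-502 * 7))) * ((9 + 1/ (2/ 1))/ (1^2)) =-8018/ 753753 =-0.01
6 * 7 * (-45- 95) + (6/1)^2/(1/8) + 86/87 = -486418/87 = -5591.01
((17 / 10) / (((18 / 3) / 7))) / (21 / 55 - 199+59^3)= 1309 / 135419052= 0.00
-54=-54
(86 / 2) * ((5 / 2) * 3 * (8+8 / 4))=3225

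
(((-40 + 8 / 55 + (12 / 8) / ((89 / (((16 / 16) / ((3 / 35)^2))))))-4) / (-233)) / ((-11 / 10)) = -1220633 / 7527531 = -0.16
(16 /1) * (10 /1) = 160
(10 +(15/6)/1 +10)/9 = 5/2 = 2.50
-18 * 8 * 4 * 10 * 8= -46080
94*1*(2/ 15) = 188/ 15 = 12.53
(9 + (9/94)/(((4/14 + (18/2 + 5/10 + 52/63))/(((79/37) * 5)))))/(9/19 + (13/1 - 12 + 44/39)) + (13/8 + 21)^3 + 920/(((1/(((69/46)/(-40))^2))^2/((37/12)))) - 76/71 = 269665390216055841603/23279212703744000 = 11583.96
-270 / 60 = -9 / 2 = -4.50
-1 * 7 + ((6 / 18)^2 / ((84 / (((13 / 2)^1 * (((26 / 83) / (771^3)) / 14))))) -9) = -6441856413938903 / 402616025871192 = -16.00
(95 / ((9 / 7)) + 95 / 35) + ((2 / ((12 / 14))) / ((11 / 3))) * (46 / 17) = 922748 / 11781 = 78.33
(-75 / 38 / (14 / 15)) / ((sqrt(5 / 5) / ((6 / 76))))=-3375 / 20216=-0.17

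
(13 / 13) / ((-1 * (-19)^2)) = -1 / 361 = -0.00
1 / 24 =0.04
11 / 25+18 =461 / 25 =18.44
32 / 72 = 4 / 9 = 0.44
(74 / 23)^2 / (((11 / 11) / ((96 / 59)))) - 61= -1378175 / 31211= -44.16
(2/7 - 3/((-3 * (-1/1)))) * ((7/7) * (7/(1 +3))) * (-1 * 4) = 5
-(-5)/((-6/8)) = -20/3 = -6.67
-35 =-35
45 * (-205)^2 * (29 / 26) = 54842625 / 26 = 2109331.73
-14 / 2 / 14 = -1 / 2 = -0.50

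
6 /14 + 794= 5561 /7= 794.43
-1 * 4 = -4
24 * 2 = 48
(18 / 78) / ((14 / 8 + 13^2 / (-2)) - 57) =-12 / 7267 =-0.00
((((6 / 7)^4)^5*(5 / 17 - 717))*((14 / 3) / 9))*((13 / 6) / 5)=-7149459847388332032 / 968906090756717155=-7.38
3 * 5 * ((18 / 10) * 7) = 189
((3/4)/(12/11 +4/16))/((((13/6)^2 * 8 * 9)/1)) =33/19942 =0.00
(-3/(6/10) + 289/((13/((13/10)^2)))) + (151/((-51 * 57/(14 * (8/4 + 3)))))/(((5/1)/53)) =-1736101/290700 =-5.97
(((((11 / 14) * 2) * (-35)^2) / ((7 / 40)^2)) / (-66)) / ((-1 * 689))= 20000 / 14469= 1.38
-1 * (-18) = 18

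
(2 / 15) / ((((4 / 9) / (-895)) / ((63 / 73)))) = -231.72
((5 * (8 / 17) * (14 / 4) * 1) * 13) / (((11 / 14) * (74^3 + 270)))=12740 / 37913689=0.00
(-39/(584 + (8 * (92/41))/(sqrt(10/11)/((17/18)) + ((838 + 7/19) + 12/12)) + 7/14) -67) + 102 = 1622221780521171225673/46437718953435239429 -65001729312 * sqrt(110)/232188594767176197145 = 34.93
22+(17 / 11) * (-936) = -15670 / 11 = -1424.55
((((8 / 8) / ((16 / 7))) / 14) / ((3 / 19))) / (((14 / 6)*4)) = 19 / 896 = 0.02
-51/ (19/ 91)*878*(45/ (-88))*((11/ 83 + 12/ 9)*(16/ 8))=321518.40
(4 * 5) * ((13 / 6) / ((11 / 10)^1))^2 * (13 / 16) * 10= 1373125 / 2178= 630.45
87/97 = 0.90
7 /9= 0.78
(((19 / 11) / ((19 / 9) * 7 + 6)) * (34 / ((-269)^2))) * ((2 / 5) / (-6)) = -114 / 43778405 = -0.00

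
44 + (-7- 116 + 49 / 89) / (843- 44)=3117986 / 71111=43.85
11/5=2.20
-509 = -509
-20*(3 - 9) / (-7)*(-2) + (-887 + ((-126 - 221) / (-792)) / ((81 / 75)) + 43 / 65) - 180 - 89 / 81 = -1032.75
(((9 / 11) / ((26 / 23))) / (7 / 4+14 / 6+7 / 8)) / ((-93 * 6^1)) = -138 / 527527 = -0.00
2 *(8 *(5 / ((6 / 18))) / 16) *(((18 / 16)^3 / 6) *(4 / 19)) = 3645 / 4864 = 0.75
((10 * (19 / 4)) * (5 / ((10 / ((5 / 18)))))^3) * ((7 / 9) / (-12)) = -83125 / 10077696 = -0.01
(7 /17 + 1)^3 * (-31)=-428544 /4913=-87.23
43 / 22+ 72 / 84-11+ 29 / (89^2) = -9983915 / 1219834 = -8.18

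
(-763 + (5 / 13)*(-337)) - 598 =-19378 / 13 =-1490.62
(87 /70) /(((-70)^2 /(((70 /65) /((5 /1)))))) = 87 /1592500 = 0.00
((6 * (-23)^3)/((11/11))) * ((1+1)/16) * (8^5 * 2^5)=-9568518144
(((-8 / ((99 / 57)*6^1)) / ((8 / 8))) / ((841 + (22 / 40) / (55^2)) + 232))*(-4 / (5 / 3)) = 0.00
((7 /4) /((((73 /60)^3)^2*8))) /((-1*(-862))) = 5103000000 /65225051530559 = 0.00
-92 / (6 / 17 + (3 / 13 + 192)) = -20332 / 42561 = -0.48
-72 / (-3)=24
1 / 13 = 0.08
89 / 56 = 1.59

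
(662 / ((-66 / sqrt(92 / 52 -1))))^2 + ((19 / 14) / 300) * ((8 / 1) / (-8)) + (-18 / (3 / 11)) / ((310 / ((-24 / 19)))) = 906526651991 / 11673862200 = 77.65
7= 7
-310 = -310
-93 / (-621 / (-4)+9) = -0.57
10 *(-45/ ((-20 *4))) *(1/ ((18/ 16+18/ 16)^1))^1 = 2.50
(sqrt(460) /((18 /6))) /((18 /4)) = 4* sqrt(115) /27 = 1.59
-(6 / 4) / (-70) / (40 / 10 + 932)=1 / 43680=0.00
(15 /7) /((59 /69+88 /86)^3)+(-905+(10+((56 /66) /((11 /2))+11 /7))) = -392734809854993735 /439816779560697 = -892.95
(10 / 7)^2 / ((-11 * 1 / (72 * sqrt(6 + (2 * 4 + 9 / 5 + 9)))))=-2880 * sqrt(155) / 539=-66.52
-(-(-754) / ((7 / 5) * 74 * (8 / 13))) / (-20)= 4901 / 8288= 0.59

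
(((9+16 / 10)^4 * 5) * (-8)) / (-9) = 63123848 / 1125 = 56110.09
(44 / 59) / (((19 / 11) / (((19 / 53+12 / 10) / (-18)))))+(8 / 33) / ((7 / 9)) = 957122 / 3489255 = 0.27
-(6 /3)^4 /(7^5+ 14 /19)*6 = -608 /106449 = -0.01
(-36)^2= 1296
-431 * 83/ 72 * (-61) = 2182153/ 72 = 30307.68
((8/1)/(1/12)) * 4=384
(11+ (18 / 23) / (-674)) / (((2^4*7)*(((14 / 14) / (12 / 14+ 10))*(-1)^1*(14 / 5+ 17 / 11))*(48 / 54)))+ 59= 42643916827 / 726175688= 58.72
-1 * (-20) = 20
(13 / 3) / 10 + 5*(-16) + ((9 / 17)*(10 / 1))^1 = -37879 / 510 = -74.27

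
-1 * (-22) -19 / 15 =311 / 15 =20.73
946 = 946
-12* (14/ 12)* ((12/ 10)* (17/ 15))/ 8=-119/ 50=-2.38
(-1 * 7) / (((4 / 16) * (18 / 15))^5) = -700000 / 243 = -2880.66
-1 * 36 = -36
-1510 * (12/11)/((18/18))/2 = -823.64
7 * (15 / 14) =15 / 2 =7.50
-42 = -42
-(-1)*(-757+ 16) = -741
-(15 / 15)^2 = -1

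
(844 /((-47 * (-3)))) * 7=5908 /141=41.90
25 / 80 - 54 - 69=-1963 / 16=-122.69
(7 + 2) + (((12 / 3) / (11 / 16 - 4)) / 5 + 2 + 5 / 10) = 5967 / 530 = 11.26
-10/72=-5/36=-0.14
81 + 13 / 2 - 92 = -9 / 2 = -4.50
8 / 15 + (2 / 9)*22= 244 / 45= 5.42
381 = 381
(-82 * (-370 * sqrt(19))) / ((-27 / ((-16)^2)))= -7767040 * sqrt(19) / 27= -1253916.39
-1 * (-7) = 7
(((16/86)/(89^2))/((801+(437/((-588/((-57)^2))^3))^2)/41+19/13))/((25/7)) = 1692199896577835008/34108727101216045911916281734375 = 0.00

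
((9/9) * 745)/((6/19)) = 14155/6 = 2359.17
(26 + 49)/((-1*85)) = -15/17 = -0.88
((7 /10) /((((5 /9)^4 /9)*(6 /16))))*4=2204496 /3125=705.44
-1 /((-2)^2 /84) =-21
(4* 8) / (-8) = -4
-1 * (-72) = 72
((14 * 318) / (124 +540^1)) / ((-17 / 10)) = -5565 / 1411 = -3.94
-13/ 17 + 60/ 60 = 4/ 17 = 0.24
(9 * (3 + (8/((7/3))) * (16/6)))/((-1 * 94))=-765/658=-1.16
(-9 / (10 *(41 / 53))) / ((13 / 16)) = -3816 / 2665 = -1.43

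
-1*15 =-15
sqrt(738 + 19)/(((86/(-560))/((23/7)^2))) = -21160 * sqrt(757)/301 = -1934.18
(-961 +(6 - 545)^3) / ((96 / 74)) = -120706163.75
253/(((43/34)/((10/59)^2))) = 860200/149683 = 5.75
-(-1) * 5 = 5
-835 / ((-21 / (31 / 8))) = 25885 / 168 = 154.08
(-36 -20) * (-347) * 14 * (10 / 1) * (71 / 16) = 12072130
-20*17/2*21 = -3570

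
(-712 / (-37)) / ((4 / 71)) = 12638 / 37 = 341.57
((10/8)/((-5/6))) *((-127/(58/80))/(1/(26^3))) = 133929120/29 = 4618245.52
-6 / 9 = -2 / 3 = -0.67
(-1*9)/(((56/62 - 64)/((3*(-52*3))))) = -66.75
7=7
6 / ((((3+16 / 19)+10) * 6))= 19 / 263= 0.07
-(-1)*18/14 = 9/7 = 1.29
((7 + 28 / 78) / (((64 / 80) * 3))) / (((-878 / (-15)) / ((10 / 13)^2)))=179375 / 5786898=0.03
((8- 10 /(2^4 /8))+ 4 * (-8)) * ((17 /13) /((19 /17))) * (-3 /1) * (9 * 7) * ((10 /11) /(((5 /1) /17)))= 53856306 /2717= 19821.97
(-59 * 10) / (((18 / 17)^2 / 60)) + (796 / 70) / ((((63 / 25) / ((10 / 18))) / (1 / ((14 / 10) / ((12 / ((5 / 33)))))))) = -291111250 / 9261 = -31434.11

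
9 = 9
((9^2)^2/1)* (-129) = -846369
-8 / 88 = -1 / 11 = -0.09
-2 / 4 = -1 / 2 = -0.50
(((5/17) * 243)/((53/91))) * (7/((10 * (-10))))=-8.59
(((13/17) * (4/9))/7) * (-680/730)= -208/4599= -0.05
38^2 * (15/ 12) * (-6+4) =-3610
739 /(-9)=-739 /9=-82.11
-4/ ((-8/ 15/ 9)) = 135/ 2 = 67.50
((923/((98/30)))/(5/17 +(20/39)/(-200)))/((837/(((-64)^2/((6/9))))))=20887859200/2936227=7113.84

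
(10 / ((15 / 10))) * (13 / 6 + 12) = 850 / 9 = 94.44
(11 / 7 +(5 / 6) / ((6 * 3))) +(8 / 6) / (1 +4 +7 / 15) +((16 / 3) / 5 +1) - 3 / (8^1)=1101379 / 309960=3.55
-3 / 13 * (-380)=1140 / 13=87.69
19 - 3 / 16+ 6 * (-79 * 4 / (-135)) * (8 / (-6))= 187 / 2160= 0.09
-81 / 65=-1.25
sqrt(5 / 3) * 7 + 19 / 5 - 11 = -36 / 5 + 7 * sqrt(15) / 3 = 1.84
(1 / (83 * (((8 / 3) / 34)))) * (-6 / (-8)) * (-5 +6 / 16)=-5661 / 10624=-0.53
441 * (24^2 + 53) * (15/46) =4160835/46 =90452.93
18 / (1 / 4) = 72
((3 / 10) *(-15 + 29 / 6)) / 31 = -61 / 620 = -0.10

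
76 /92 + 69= 1606 /23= 69.83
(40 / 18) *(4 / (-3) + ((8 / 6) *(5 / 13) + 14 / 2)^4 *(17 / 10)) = 250520035474 / 20820969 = 12032.10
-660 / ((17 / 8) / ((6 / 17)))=-31680 / 289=-109.62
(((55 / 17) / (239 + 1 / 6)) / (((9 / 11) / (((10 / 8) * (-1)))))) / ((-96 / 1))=605 / 2810304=0.00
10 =10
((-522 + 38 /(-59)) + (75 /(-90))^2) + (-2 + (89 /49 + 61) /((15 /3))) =-266115233 /520380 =-511.39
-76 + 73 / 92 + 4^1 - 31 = -9403 / 92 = -102.21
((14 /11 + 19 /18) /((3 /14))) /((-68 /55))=-16135 /1836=-8.79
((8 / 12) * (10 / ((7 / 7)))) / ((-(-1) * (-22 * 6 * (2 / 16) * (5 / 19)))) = -152 / 99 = -1.54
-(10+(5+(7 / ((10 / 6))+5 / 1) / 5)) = -421 / 25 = -16.84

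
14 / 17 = 0.82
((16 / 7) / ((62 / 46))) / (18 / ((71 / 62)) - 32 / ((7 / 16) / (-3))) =0.01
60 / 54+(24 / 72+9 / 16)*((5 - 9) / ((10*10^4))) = 3999871 / 3600000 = 1.11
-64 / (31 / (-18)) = 1152 / 31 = 37.16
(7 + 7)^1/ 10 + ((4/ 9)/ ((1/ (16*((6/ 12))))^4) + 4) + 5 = 1830.84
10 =10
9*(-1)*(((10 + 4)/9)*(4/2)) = -28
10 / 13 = 0.77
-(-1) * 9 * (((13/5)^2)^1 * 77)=117117/25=4684.68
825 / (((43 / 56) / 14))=646800 / 43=15041.86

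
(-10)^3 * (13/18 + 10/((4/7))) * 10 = -1640000/9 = -182222.22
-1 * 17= -17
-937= -937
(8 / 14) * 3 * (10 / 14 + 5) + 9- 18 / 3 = 627 / 49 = 12.80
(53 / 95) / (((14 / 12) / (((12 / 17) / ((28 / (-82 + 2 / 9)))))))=-0.99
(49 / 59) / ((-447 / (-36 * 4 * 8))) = 18816 / 8791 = 2.14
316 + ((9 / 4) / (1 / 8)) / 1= 334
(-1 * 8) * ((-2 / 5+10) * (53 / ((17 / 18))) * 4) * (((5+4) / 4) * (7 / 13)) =-23079168 / 1105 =-20886.12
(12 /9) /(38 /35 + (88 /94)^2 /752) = 14535220 /11848527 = 1.23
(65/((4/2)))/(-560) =-13/224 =-0.06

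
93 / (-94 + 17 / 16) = -1488 / 1487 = -1.00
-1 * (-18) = 18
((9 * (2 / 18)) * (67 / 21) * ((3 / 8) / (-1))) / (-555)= 67 / 31080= 0.00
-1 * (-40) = 40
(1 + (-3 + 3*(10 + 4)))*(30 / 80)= 15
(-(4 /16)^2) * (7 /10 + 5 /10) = -3 /40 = -0.08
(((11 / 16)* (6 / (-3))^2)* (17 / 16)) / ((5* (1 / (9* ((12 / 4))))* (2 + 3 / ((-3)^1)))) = 5049 / 320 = 15.78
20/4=5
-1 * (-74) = 74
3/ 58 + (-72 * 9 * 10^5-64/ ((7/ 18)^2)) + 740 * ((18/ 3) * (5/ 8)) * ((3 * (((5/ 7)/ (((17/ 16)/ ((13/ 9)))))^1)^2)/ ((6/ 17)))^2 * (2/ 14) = -39909101172866493209/ 616119308658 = -64774956.10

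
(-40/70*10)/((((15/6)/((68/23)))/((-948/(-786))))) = -171904/21091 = -8.15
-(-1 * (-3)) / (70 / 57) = -171 / 70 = -2.44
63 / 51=21 / 17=1.24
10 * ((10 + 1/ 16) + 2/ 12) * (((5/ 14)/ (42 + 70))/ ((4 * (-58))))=-12275/ 8730624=-0.00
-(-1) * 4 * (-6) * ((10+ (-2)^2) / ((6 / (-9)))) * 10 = 5040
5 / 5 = 1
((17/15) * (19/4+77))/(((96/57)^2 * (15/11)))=7358263/307200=23.95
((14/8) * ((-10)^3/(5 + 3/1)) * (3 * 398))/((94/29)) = -80579.12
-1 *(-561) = 561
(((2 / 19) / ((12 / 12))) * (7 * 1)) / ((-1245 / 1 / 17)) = -238 / 23655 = -0.01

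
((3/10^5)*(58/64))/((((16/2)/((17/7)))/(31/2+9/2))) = 1479/8960000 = 0.00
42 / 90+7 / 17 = 224 / 255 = 0.88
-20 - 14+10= -24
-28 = -28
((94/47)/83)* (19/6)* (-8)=-152/249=-0.61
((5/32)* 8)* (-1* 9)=-45/4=-11.25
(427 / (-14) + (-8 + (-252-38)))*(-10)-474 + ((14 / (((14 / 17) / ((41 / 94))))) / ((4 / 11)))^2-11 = 454635689 / 141376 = 3215.79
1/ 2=0.50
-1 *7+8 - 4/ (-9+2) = 11/ 7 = 1.57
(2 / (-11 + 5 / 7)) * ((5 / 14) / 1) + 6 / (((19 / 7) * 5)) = 2549 / 6840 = 0.37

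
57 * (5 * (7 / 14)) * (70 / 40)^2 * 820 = 2862825 / 8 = 357853.12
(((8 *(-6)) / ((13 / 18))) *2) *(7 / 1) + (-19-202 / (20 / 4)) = -64341 / 65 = -989.86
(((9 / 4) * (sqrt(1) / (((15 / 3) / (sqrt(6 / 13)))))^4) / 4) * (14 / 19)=567 / 4013750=0.00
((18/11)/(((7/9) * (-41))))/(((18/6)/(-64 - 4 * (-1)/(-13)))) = 4104/3731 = 1.10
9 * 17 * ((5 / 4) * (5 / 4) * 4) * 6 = 11475 / 2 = 5737.50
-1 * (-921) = 921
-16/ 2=-8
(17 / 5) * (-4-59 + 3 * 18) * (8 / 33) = -408 / 55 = -7.42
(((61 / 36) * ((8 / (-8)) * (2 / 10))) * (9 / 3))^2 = 3721 / 3600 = 1.03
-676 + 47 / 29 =-19557 / 29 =-674.38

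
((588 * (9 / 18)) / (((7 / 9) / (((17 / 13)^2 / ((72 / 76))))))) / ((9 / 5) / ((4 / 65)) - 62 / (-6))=72828 / 4225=17.24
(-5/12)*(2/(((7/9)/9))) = -9.64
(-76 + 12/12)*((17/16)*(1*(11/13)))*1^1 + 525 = 95175/208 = 457.57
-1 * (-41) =41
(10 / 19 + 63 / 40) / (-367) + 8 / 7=2220181 / 1952440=1.14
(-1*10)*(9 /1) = -90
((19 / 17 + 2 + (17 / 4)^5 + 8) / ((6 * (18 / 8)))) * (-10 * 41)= -4987876525 / 117504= -42448.57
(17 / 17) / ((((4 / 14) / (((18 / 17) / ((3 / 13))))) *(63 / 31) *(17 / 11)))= 4433 / 867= 5.11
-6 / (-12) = 1 / 2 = 0.50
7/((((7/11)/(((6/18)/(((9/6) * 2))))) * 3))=11/27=0.41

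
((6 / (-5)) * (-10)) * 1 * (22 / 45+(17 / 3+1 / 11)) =74.96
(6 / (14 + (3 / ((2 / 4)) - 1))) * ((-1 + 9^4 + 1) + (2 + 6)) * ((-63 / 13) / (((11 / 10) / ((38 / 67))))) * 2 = -99323280 / 9581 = -10366.69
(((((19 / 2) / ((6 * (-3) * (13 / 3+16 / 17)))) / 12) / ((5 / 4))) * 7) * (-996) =187663 / 4035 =46.51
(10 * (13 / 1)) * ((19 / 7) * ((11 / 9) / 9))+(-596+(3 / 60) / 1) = -6214673 / 11340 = -548.03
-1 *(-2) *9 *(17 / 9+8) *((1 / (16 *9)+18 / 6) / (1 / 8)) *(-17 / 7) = -655129 / 63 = -10398.87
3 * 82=246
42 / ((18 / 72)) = 168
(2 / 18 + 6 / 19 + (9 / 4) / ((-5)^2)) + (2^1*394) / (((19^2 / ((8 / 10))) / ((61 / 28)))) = 9827827 / 2274300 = 4.32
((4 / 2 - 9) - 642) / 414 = -649 / 414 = -1.57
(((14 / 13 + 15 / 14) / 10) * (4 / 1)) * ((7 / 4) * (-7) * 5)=-2737 / 52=-52.63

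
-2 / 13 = -0.15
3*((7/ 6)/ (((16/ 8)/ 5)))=35/ 4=8.75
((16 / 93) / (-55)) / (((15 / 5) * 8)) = -2 / 15345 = -0.00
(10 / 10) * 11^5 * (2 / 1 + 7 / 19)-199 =7243514 / 19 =381237.58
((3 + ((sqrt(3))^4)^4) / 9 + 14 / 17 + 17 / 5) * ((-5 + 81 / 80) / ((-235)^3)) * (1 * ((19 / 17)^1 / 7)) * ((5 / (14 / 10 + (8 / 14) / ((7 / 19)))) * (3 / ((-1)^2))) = 7936267339 / 43387008762000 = 0.00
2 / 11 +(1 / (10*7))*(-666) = -3593 / 385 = -9.33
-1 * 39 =-39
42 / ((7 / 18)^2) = 1944 / 7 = 277.71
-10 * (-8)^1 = 80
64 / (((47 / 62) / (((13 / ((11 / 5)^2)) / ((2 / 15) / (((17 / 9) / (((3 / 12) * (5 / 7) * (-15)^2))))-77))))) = -306924800 / 100381237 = -3.06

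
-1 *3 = -3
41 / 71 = 0.58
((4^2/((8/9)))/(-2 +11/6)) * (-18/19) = 1944/19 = 102.32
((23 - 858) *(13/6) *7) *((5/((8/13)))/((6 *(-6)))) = 4939025/1728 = 2858.23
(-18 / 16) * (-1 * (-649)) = -730.12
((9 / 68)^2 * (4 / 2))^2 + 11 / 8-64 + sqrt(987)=-334745607 / 5345344 + sqrt(987)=-31.21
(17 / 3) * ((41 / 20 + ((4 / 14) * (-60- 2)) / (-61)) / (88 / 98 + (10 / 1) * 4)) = 2378453 / 7334640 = 0.32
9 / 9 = 1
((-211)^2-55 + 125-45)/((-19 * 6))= -22273/57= -390.75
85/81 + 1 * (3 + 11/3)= 625/81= 7.72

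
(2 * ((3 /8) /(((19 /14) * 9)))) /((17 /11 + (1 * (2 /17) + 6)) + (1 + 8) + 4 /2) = 1309 /397860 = 0.00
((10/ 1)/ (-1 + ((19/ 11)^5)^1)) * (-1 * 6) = -2415765/ 578762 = -4.17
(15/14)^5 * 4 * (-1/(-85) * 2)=151875/1142876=0.13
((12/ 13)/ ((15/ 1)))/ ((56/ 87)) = 87/ 910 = 0.10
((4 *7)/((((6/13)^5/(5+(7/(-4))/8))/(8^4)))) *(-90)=-7069418720/3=-2356472906.67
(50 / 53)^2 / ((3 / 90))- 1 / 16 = 1197191 / 44944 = 26.64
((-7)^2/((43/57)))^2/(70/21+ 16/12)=3343221/3698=904.06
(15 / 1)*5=75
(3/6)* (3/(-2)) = -3/4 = -0.75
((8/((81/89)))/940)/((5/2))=356/95175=0.00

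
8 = 8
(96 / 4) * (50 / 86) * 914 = 548400 / 43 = 12753.49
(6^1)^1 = 6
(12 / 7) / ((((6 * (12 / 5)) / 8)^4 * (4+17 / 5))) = 12500 / 566433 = 0.02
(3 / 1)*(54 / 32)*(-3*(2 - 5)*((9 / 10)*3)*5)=19683 / 32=615.09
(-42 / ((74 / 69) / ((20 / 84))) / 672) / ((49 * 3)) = -115 / 1218336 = -0.00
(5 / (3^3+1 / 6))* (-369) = -11070 / 163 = -67.91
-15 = -15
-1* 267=-267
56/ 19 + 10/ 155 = 1774/ 589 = 3.01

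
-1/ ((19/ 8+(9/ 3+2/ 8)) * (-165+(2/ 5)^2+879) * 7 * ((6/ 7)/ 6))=-20/ 80343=-0.00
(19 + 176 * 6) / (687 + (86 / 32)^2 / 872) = 239974400 / 153362233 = 1.56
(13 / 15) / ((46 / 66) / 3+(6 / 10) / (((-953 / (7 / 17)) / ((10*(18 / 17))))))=9088761 / 2407595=3.78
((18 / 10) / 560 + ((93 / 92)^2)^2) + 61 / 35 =34981192559 / 12536876800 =2.79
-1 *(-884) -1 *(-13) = 897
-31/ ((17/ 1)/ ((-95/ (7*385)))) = 589/ 9163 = 0.06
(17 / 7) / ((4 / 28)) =17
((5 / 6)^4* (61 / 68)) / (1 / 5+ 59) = 190625 / 26085888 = 0.01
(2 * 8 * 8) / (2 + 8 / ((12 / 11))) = 96 / 7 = 13.71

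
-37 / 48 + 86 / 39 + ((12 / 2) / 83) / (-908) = 16861759 / 11756784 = 1.43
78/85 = 0.92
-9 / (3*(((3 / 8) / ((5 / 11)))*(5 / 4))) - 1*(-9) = 67 / 11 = 6.09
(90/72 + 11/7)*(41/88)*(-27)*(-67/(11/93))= 544919643/27104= 20104.77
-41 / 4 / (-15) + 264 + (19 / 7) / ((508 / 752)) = 14332529 / 53340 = 268.70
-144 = -144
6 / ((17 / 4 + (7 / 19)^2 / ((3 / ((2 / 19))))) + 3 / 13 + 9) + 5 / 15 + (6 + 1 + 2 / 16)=2736974143 / 346309752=7.90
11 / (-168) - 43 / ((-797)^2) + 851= 90807565789 / 106715112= 850.93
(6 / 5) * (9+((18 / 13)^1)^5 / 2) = 25718526 / 1856465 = 13.85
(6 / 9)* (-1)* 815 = -1630 / 3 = -543.33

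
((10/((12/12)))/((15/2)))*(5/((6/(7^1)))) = 70/9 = 7.78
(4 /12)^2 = 1 /9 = 0.11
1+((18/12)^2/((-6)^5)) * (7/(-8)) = 27655/27648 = 1.00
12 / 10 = 6 / 5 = 1.20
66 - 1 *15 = 51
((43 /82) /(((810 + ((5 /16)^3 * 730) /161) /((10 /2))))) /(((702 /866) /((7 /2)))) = 10743609856 /768840052851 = 0.01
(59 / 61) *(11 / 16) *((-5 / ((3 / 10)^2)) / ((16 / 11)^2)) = -9816125 / 562176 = -17.46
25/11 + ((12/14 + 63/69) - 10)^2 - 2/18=69.89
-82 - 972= -1054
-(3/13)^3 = -27/2197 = -0.01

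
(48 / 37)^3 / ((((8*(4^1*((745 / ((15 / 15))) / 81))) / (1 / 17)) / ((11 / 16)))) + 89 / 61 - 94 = -3621370043209 / 39132734945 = -92.54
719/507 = 1.42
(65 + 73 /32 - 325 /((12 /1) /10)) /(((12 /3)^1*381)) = -19541 /146304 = -0.13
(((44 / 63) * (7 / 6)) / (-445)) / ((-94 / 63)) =77 / 62745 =0.00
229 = 229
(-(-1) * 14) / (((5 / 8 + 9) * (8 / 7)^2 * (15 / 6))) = 49 / 110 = 0.45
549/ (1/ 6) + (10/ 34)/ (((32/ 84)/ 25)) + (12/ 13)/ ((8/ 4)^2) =5858325/ 1768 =3313.53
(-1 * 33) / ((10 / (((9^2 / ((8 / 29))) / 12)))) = -25839 / 320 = -80.75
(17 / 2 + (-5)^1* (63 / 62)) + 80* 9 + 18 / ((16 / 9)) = 181919 / 248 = 733.54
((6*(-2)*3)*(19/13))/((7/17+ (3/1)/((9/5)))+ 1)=-34884/2041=-17.09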